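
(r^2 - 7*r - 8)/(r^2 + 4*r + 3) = (r - 8)/(r + 3)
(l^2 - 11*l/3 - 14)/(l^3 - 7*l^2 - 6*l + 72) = (l + 7/3)/(l^2 - l - 12)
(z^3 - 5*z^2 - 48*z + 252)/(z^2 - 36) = (z^2 + z - 42)/(z + 6)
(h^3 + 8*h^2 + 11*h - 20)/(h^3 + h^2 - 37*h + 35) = (h^2 + 9*h + 20)/(h^2 + 2*h - 35)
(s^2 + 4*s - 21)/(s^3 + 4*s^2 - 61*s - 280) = (s - 3)/(s^2 - 3*s - 40)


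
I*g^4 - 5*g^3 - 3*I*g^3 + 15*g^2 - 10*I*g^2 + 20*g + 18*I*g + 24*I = (g - 4)*(g + 2*I)*(g + 3*I)*(I*g + I)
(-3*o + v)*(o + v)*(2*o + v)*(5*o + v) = -30*o^4 - 41*o^3*v - 7*o^2*v^2 + 5*o*v^3 + v^4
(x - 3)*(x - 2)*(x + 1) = x^3 - 4*x^2 + x + 6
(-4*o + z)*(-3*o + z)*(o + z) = 12*o^3 + 5*o^2*z - 6*o*z^2 + z^3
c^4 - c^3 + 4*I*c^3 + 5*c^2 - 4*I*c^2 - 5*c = c*(c - 1)*(c - I)*(c + 5*I)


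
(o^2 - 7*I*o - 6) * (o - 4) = o^3 - 4*o^2 - 7*I*o^2 - 6*o + 28*I*o + 24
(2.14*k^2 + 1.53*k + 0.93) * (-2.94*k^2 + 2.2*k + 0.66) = -6.2916*k^4 + 0.209800000000001*k^3 + 2.0442*k^2 + 3.0558*k + 0.6138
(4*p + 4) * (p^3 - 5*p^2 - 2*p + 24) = 4*p^4 - 16*p^3 - 28*p^2 + 88*p + 96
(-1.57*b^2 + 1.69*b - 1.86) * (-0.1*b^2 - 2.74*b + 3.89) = 0.157*b^4 + 4.1328*b^3 - 10.5519*b^2 + 11.6705*b - 7.2354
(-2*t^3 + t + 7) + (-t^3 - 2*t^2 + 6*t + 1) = -3*t^3 - 2*t^2 + 7*t + 8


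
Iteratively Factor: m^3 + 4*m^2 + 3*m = (m + 1)*(m^2 + 3*m) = (m + 1)*(m + 3)*(m)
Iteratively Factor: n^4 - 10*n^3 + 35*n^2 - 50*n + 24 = (n - 4)*(n^3 - 6*n^2 + 11*n - 6) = (n - 4)*(n - 2)*(n^2 - 4*n + 3) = (n - 4)*(n - 2)*(n - 1)*(n - 3)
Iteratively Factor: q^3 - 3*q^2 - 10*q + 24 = (q - 2)*(q^2 - q - 12) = (q - 2)*(q + 3)*(q - 4)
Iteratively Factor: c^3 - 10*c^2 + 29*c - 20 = (c - 1)*(c^2 - 9*c + 20) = (c - 5)*(c - 1)*(c - 4)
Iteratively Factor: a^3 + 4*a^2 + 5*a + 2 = (a + 1)*(a^2 + 3*a + 2) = (a + 1)*(a + 2)*(a + 1)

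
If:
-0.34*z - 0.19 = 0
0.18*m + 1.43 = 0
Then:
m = -7.94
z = -0.56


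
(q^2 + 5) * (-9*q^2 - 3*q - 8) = -9*q^4 - 3*q^3 - 53*q^2 - 15*q - 40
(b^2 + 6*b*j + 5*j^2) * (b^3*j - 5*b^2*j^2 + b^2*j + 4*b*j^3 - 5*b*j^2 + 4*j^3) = b^5*j + b^4*j^2 + b^4*j - 21*b^3*j^3 + b^3*j^2 - b^2*j^4 - 21*b^2*j^3 + 20*b*j^5 - b*j^4 + 20*j^5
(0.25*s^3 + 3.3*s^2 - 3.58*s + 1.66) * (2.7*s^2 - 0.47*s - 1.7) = 0.675*s^5 + 8.7925*s^4 - 11.642*s^3 + 0.554600000000001*s^2 + 5.3058*s - 2.822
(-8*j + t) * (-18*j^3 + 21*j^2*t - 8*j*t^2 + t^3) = 144*j^4 - 186*j^3*t + 85*j^2*t^2 - 16*j*t^3 + t^4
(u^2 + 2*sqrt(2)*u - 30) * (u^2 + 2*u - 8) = u^4 + 2*u^3 + 2*sqrt(2)*u^3 - 38*u^2 + 4*sqrt(2)*u^2 - 60*u - 16*sqrt(2)*u + 240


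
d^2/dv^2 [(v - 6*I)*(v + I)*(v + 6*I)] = 6*v + 2*I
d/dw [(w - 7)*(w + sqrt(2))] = 2*w - 7 + sqrt(2)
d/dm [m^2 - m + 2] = 2*m - 1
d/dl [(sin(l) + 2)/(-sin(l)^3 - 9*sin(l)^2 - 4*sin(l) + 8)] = (2*sin(l)^3 + 15*sin(l)^2 + 36*sin(l) + 16)*cos(l)/(sin(l)^3 + 9*sin(l)^2 + 4*sin(l) - 8)^2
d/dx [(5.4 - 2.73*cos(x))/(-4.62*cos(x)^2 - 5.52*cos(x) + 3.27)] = (12.6126*cos(x)^2 - 49.896*cos(x) - 20.8809)*sin(x)/(21.3444*cos(x)^4 + 51.0048*cos(x)^3 + 0.255599999999994*cos(x)^2 - 36.1008*cos(x) + 10.6929)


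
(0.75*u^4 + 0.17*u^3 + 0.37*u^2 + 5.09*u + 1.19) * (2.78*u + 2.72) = 2.085*u^5 + 2.5126*u^4 + 1.491*u^3 + 15.1566*u^2 + 17.153*u + 3.2368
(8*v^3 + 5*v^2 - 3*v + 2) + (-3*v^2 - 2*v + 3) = 8*v^3 + 2*v^2 - 5*v + 5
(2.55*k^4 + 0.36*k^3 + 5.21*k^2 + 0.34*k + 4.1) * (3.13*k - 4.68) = 7.9815*k^5 - 10.8072*k^4 + 14.6225*k^3 - 23.3186*k^2 + 11.2418*k - 19.188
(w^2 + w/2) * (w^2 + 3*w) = w^4 + 7*w^3/2 + 3*w^2/2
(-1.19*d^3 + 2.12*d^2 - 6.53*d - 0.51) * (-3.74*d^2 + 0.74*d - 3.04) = 4.4506*d^5 - 8.8094*d^4 + 29.6086*d^3 - 9.3696*d^2 + 19.4738*d + 1.5504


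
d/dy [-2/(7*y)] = 2/(7*y^2)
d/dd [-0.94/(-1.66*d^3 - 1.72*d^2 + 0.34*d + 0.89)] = (-4.6812*d^2 - 3.2336*d + 0.3196)/(1.66*d^3 + 1.72*d^2 - 0.34*d - 0.89)^2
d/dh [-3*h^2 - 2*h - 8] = -6*h - 2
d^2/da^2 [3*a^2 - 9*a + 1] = 6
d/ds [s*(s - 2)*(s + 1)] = 3*s^2 - 2*s - 2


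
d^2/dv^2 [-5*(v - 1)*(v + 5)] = -10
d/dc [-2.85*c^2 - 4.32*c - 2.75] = -5.7*c - 4.32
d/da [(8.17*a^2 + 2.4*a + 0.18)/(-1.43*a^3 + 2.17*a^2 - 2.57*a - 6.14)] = (11.6831*a^4 + 6.864*a^3 - 25.4327*a^2 - 101.1088*a - 14.2734)/(2.0449*a^6 - 6.2062*a^5 + 12.0591*a^4 + 6.4066*a^3 - 20.0427*a^2 + 31.5596*a + 37.6996)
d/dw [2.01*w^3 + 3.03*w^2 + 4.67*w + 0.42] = 6.03*w^2 + 6.06*w + 4.67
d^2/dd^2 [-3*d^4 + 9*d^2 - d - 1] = 18 - 36*d^2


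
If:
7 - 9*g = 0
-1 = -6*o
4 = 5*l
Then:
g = 7/9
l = 4/5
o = 1/6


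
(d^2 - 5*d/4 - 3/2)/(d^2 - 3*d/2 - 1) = (4*d + 3)/(2*(2*d + 1))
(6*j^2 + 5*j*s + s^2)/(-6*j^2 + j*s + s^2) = (2*j + s)/(-2*j + s)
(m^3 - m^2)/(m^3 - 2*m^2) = (m - 1)/(m - 2)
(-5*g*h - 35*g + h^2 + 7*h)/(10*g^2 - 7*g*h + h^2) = (-h - 7)/(2*g - h)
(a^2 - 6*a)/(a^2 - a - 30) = a/(a + 5)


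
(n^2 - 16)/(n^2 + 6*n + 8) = (n - 4)/(n + 2)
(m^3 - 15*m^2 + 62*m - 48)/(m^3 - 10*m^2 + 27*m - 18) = (m - 8)/(m - 3)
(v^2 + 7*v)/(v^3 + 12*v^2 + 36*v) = (v + 7)/(v^2 + 12*v + 36)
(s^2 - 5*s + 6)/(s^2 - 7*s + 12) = (s - 2)/(s - 4)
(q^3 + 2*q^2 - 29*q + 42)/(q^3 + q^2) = (q^3 + 2*q^2 - 29*q + 42)/(q^2*(q + 1))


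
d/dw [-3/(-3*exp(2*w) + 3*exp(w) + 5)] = (9 - 18*exp(w))*exp(w)/(-3*exp(2*w) + 3*exp(w) + 5)^2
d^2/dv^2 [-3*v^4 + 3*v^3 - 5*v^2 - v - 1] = -36*v^2 + 18*v - 10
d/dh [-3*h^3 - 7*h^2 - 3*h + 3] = -9*h^2 - 14*h - 3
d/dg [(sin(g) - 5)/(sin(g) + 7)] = 12*cos(g)/(sin(g) + 7)^2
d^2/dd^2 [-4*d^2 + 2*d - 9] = -8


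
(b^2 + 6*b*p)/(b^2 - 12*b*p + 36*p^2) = b*(b + 6*p)/(b^2 - 12*b*p + 36*p^2)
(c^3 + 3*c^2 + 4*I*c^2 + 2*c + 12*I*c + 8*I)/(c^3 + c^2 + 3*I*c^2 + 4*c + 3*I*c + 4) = (c + 2)/(c - I)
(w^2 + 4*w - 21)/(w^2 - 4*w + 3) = (w + 7)/(w - 1)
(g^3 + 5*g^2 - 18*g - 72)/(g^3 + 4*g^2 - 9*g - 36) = (g^2 + 2*g - 24)/(g^2 + g - 12)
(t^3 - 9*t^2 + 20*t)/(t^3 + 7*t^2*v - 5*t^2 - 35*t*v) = (t - 4)/(t + 7*v)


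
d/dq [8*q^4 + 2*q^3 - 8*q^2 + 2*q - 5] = 32*q^3 + 6*q^2 - 16*q + 2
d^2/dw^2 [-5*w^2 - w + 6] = -10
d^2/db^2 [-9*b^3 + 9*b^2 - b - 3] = 18 - 54*b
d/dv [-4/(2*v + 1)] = 8/(2*v + 1)^2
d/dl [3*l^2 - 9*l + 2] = 6*l - 9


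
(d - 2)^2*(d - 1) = d^3 - 5*d^2 + 8*d - 4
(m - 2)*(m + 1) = m^2 - m - 2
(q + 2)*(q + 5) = q^2 + 7*q + 10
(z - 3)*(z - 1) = z^2 - 4*z + 3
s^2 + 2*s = s*(s + 2)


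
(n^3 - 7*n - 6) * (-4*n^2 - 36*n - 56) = -4*n^5 - 36*n^4 - 28*n^3 + 276*n^2 + 608*n + 336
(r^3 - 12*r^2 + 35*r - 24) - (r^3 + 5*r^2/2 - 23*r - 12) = -29*r^2/2 + 58*r - 12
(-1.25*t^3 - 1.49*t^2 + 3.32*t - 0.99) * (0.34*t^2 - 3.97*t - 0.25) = -0.425*t^5 + 4.4559*t^4 + 7.3566*t^3 - 13.1445*t^2 + 3.1003*t + 0.2475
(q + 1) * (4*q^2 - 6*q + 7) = 4*q^3 - 2*q^2 + q + 7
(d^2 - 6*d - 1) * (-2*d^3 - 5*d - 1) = -2*d^5 + 12*d^4 - 3*d^3 + 29*d^2 + 11*d + 1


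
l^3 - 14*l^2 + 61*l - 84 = (l - 7)*(l - 4)*(l - 3)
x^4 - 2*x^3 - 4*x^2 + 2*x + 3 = (x - 3)*(x - 1)*(x + 1)^2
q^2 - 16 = (q - 4)*(q + 4)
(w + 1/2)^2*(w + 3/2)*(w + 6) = w^4 + 17*w^3/2 + 67*w^2/4 + 87*w/8 + 9/4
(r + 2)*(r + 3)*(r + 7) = r^3 + 12*r^2 + 41*r + 42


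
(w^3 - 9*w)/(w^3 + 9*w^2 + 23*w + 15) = w*(w - 3)/(w^2 + 6*w + 5)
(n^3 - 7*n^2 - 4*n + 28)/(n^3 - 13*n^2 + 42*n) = (n^2 - 4)/(n*(n - 6))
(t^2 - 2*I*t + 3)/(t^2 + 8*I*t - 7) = (t - 3*I)/(t + 7*I)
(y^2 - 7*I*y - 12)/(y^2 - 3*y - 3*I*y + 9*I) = (y - 4*I)/(y - 3)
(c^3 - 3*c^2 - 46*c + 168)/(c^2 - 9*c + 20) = (c^2 + c - 42)/(c - 5)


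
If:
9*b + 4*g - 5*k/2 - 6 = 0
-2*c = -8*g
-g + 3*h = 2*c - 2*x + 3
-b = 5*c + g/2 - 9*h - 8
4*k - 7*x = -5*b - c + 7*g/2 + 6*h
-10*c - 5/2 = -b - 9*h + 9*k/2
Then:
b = 25911/29404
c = -13450/7351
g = -6725/14702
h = -26947/14702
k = 595/14702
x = 32211/14702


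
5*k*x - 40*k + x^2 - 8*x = (5*k + x)*(x - 8)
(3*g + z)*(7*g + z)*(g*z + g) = 21*g^3*z + 21*g^3 + 10*g^2*z^2 + 10*g^2*z + g*z^3 + g*z^2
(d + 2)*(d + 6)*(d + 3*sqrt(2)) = d^3 + 3*sqrt(2)*d^2 + 8*d^2 + 12*d + 24*sqrt(2)*d + 36*sqrt(2)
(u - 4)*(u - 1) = u^2 - 5*u + 4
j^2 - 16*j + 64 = (j - 8)^2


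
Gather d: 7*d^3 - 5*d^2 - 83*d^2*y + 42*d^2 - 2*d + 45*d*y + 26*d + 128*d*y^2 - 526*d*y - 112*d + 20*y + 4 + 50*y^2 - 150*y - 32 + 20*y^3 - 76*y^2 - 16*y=7*d^3 + d^2*(37 - 83*y) + d*(128*y^2 - 481*y - 88) + 20*y^3 - 26*y^2 - 146*y - 28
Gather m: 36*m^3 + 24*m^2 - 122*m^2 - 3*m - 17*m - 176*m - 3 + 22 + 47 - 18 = 36*m^3 - 98*m^2 - 196*m + 48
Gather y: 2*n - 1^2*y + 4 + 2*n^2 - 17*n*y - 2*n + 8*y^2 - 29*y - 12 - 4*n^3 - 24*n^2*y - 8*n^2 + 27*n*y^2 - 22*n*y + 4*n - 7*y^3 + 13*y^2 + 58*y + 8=-4*n^3 - 6*n^2 + 4*n - 7*y^3 + y^2*(27*n + 21) + y*(-24*n^2 - 39*n + 28)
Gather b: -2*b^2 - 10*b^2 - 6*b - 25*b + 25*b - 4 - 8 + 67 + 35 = -12*b^2 - 6*b + 90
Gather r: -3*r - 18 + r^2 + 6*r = r^2 + 3*r - 18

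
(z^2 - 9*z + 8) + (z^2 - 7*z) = 2*z^2 - 16*z + 8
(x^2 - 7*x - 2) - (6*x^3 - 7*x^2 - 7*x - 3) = -6*x^3 + 8*x^2 + 1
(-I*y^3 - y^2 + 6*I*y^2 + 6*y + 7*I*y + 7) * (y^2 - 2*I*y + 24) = -I*y^5 - 3*y^4 + 6*I*y^4 + 18*y^3 - 15*I*y^3 - 3*y^2 + 132*I*y^2 + 144*y + 154*I*y + 168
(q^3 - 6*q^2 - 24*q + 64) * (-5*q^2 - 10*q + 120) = -5*q^5 + 20*q^4 + 300*q^3 - 800*q^2 - 3520*q + 7680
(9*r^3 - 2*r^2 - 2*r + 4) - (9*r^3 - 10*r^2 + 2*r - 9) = 8*r^2 - 4*r + 13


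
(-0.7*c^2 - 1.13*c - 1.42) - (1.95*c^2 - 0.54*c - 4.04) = -2.65*c^2 - 0.59*c + 2.62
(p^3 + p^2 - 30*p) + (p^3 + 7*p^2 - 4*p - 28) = 2*p^3 + 8*p^2 - 34*p - 28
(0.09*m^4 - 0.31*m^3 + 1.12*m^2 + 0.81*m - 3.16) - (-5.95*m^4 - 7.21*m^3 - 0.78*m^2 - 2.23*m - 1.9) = 6.04*m^4 + 6.9*m^3 + 1.9*m^2 + 3.04*m - 1.26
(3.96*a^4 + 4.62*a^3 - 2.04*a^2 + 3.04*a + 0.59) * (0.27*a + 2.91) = 1.0692*a^5 + 12.771*a^4 + 12.8934*a^3 - 5.1156*a^2 + 9.0057*a + 1.7169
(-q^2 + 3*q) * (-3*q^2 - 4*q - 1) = 3*q^4 - 5*q^3 - 11*q^2 - 3*q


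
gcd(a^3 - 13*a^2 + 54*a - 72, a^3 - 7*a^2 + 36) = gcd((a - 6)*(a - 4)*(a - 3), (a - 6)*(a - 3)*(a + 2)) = a^2 - 9*a + 18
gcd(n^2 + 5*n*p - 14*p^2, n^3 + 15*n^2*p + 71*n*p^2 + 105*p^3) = n + 7*p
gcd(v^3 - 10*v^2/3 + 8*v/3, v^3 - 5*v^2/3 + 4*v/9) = v^2 - 4*v/3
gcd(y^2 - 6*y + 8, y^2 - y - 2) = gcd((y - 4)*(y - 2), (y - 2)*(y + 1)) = y - 2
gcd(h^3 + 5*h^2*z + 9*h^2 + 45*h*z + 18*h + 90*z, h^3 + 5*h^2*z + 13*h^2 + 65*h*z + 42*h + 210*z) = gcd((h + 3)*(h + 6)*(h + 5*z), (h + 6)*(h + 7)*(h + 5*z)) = h^2 + 5*h*z + 6*h + 30*z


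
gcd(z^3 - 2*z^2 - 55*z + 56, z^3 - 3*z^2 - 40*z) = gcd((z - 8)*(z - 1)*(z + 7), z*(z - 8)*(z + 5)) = z - 8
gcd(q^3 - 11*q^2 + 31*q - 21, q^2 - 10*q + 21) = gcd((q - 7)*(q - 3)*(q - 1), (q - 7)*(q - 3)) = q^2 - 10*q + 21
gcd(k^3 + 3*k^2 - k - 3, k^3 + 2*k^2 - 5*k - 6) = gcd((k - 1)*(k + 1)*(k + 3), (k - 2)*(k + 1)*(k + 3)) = k^2 + 4*k + 3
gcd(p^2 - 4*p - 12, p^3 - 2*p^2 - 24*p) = p - 6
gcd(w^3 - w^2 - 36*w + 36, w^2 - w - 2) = 1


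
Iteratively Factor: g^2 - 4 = (g - 2)*(g + 2)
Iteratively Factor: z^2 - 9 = (z + 3)*(z - 3)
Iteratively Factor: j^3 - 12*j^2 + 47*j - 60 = (j - 5)*(j^2 - 7*j + 12) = (j - 5)*(j - 3)*(j - 4)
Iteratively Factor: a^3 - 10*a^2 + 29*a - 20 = (a - 4)*(a^2 - 6*a + 5) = (a - 4)*(a - 1)*(a - 5)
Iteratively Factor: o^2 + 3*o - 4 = (o - 1)*(o + 4)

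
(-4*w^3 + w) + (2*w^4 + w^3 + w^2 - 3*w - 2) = 2*w^4 - 3*w^3 + w^2 - 2*w - 2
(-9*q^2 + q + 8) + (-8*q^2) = -17*q^2 + q + 8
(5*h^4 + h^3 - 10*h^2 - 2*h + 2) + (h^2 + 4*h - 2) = 5*h^4 + h^3 - 9*h^2 + 2*h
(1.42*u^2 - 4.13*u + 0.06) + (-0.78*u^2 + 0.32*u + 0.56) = 0.64*u^2 - 3.81*u + 0.62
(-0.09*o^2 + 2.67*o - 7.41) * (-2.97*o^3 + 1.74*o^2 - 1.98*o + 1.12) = 0.2673*o^5 - 8.0865*o^4 + 26.8317*o^3 - 18.2808*o^2 + 17.6622*o - 8.2992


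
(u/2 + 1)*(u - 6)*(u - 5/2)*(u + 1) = u^4/2 - 11*u^3/4 - 17*u^2/4 + 14*u + 15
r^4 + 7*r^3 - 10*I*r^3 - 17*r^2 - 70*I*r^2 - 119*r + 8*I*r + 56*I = (r + 7)*(r - 8*I)*(r - I)^2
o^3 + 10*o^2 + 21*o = o*(o + 3)*(o + 7)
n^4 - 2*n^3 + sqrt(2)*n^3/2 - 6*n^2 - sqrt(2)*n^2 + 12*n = n*(n - 2)*(n - 3*sqrt(2)/2)*(n + 2*sqrt(2))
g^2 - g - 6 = (g - 3)*(g + 2)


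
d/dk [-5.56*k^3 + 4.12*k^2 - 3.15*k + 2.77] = -16.68*k^2 + 8.24*k - 3.15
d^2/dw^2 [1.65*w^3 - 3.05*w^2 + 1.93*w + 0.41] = 9.9*w - 6.1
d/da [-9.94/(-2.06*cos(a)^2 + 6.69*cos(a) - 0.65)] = (40.9528*cos(a) - 66.4986)*sin(a)/(2.06*cos(a)^2 - 6.69*cos(a) + 0.65)^2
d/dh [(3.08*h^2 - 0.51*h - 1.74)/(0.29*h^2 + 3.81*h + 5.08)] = (11.8827*h^2 + 32.302*h + 4.0386)/(0.0841*h^4 + 2.2098*h^3 + 17.4625*h^2 + 38.7096*h + 25.8064)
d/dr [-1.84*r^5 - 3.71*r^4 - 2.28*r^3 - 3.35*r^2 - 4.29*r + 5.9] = -9.2*r^4 - 14.84*r^3 - 6.84*r^2 - 6.7*r - 4.29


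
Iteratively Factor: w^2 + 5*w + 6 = (w + 3)*(w + 2)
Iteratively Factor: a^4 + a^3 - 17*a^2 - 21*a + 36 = (a - 4)*(a^3 + 5*a^2 + 3*a - 9) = (a - 4)*(a + 3)*(a^2 + 2*a - 3) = (a - 4)*(a - 1)*(a + 3)*(a + 3)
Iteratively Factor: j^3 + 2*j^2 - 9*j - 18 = (j + 3)*(j^2 - j - 6) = (j - 3)*(j + 3)*(j + 2)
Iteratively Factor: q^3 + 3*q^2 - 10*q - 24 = (q + 2)*(q^2 + q - 12) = (q - 3)*(q + 2)*(q + 4)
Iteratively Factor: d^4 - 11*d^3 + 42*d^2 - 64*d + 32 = (d - 4)*(d^3 - 7*d^2 + 14*d - 8) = (d - 4)*(d - 1)*(d^2 - 6*d + 8) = (d - 4)^2*(d - 1)*(d - 2)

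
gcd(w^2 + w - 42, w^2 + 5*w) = 1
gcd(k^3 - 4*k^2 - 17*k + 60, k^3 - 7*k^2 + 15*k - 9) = k - 3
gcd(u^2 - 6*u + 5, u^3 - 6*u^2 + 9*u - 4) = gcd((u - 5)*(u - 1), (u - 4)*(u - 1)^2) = u - 1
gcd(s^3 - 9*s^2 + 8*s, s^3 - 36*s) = s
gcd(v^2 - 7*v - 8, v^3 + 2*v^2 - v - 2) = v + 1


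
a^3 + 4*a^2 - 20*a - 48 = (a - 4)*(a + 2)*(a + 6)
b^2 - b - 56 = (b - 8)*(b + 7)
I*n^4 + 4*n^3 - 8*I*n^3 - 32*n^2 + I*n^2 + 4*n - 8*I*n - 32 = (n - 8)*(n - 4*I)*(n + I)*(I*n + 1)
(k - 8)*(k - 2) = k^2 - 10*k + 16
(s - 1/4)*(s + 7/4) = s^2 + 3*s/2 - 7/16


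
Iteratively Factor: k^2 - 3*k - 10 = (k - 5)*(k + 2)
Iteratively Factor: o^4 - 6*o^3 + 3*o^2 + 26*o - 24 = (o + 2)*(o^3 - 8*o^2 + 19*o - 12) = (o - 3)*(o + 2)*(o^2 - 5*o + 4) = (o - 3)*(o - 1)*(o + 2)*(o - 4)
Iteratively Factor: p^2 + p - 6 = (p - 2)*(p + 3)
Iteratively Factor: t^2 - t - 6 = (t - 3)*(t + 2)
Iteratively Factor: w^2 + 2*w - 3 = (w - 1)*(w + 3)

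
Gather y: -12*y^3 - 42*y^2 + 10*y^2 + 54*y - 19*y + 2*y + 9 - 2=-12*y^3 - 32*y^2 + 37*y + 7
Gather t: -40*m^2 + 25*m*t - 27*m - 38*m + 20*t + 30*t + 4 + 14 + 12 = -40*m^2 - 65*m + t*(25*m + 50) + 30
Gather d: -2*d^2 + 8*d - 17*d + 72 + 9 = -2*d^2 - 9*d + 81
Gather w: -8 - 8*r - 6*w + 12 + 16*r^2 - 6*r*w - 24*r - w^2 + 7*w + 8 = 16*r^2 - 32*r - w^2 + w*(1 - 6*r) + 12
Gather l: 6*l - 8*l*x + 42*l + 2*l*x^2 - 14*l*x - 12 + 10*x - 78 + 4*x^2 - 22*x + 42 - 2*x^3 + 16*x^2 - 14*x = l*(2*x^2 - 22*x + 48) - 2*x^3 + 20*x^2 - 26*x - 48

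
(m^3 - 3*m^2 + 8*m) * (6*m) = 6*m^4 - 18*m^3 + 48*m^2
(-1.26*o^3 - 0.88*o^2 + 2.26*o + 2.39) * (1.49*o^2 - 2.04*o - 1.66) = -1.8774*o^5 + 1.2592*o^4 + 7.2542*o^3 + 0.411500000000001*o^2 - 8.6272*o - 3.9674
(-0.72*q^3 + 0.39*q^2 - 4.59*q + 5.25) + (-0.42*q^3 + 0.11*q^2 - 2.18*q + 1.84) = -1.14*q^3 + 0.5*q^2 - 6.77*q + 7.09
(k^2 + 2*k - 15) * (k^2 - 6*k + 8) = k^4 - 4*k^3 - 19*k^2 + 106*k - 120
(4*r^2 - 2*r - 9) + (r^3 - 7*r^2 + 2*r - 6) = r^3 - 3*r^2 - 15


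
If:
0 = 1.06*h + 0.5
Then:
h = -0.47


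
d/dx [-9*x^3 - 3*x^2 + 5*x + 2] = -27*x^2 - 6*x + 5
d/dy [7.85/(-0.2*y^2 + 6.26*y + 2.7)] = (3.14*y - 49.141)/(-0.2*y^2 + 6.26*y + 2.7)^2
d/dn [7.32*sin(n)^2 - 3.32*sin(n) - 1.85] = (14.64*sin(n) - 3.32)*cos(n)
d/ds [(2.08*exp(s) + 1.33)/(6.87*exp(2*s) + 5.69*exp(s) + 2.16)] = (-(2.08*exp(s) + 1.33)*(13.74*exp(s) + 5.69) + 14.2896*exp(2*s) + 11.8352*exp(s) + 4.4928)*exp(s)/(6.87*exp(2*s) + 5.69*exp(s) + 2.16)^2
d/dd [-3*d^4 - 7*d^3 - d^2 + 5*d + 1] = -12*d^3 - 21*d^2 - 2*d + 5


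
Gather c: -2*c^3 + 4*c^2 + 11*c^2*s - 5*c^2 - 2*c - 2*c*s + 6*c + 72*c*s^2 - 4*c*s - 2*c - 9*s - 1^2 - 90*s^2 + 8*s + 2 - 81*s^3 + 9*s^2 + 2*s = -2*c^3 + c^2*(11*s - 1) + c*(72*s^2 - 6*s + 2) - 81*s^3 - 81*s^2 + s + 1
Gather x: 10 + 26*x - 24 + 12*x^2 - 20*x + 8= 12*x^2 + 6*x - 6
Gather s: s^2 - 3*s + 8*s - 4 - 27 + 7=s^2 + 5*s - 24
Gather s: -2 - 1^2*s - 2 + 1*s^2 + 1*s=s^2 - 4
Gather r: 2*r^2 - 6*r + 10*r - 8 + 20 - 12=2*r^2 + 4*r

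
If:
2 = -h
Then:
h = -2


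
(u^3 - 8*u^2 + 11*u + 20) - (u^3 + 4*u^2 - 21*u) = -12*u^2 + 32*u + 20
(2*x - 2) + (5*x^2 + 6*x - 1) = 5*x^2 + 8*x - 3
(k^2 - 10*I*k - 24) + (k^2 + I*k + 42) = 2*k^2 - 9*I*k + 18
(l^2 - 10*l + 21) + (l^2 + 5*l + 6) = 2*l^2 - 5*l + 27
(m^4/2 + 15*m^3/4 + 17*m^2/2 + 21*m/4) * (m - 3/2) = m^5/2 + 3*m^4 + 23*m^3/8 - 15*m^2/2 - 63*m/8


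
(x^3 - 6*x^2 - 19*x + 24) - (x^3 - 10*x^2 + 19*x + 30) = 4*x^2 - 38*x - 6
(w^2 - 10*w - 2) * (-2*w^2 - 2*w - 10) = -2*w^4 + 18*w^3 + 14*w^2 + 104*w + 20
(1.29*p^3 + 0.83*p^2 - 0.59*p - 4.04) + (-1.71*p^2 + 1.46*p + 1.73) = 1.29*p^3 - 0.88*p^2 + 0.87*p - 2.31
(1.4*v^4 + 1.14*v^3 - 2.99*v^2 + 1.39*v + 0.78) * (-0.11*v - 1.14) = -0.154*v^5 - 1.7214*v^4 - 0.9707*v^3 + 3.2557*v^2 - 1.6704*v - 0.8892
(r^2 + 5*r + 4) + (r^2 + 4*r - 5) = 2*r^2 + 9*r - 1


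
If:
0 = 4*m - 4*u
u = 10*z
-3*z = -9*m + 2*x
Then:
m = 10*z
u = 10*z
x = 87*z/2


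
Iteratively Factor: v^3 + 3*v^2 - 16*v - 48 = (v + 4)*(v^2 - v - 12) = (v + 3)*(v + 4)*(v - 4)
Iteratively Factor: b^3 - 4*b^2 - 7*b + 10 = (b + 2)*(b^2 - 6*b + 5) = (b - 1)*(b + 2)*(b - 5)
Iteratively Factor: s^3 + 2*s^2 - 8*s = (s - 2)*(s^2 + 4*s) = s*(s - 2)*(s + 4)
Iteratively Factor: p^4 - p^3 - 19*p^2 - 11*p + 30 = (p + 2)*(p^3 - 3*p^2 - 13*p + 15) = (p - 1)*(p + 2)*(p^2 - 2*p - 15) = (p - 5)*(p - 1)*(p + 2)*(p + 3)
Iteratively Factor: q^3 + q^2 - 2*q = (q - 1)*(q^2 + 2*q) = q*(q - 1)*(q + 2)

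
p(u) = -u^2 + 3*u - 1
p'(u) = 3 - 2*u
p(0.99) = 0.99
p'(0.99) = 1.02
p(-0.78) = -3.95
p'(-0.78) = 4.56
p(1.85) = 1.13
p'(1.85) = -0.70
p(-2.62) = -15.72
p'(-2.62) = 8.24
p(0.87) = 0.85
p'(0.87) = 1.26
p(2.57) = 0.11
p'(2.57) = -2.14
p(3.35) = -2.17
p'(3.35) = -3.70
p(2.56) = 0.13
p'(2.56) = -2.12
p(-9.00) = -109.00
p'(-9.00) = 21.00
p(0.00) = -1.00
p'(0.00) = 3.00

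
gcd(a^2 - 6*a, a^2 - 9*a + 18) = a - 6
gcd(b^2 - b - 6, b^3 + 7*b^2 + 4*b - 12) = b + 2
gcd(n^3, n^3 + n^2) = n^2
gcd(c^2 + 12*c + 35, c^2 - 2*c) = 1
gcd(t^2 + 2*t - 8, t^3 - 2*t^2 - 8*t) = 1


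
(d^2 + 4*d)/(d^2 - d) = (d + 4)/(d - 1)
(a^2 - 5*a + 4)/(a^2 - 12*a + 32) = (a - 1)/(a - 8)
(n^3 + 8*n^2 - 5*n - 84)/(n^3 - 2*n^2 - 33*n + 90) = (n^2 + 11*n + 28)/(n^2 + n - 30)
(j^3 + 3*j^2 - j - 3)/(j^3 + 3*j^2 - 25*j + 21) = (j^2 + 4*j + 3)/(j^2 + 4*j - 21)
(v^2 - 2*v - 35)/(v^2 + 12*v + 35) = (v - 7)/(v + 7)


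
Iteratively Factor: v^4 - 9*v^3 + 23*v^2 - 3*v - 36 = (v + 1)*(v^3 - 10*v^2 + 33*v - 36) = (v - 4)*(v + 1)*(v^2 - 6*v + 9) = (v - 4)*(v - 3)*(v + 1)*(v - 3)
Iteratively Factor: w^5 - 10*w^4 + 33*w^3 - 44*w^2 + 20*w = (w - 1)*(w^4 - 9*w^3 + 24*w^2 - 20*w) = (w - 2)*(w - 1)*(w^3 - 7*w^2 + 10*w) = (w - 5)*(w - 2)*(w - 1)*(w^2 - 2*w) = (w - 5)*(w - 2)^2*(w - 1)*(w)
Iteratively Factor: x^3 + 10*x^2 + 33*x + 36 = (x + 4)*(x^2 + 6*x + 9) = (x + 3)*(x + 4)*(x + 3)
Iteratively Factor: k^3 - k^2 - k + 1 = (k - 1)*(k^2 - 1) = (k - 1)^2*(k + 1)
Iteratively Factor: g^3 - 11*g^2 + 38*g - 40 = (g - 4)*(g^2 - 7*g + 10) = (g - 5)*(g - 4)*(g - 2)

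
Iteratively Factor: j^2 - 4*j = (j)*(j - 4)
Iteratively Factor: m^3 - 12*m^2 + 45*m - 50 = (m - 5)*(m^2 - 7*m + 10) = (m - 5)*(m - 2)*(m - 5)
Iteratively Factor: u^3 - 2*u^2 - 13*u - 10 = (u + 1)*(u^2 - 3*u - 10) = (u + 1)*(u + 2)*(u - 5)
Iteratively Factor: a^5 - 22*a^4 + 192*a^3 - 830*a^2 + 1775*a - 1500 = (a - 5)*(a^4 - 17*a^3 + 107*a^2 - 295*a + 300) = (a - 5)*(a - 4)*(a^3 - 13*a^2 + 55*a - 75) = (a - 5)*(a - 4)*(a - 3)*(a^2 - 10*a + 25) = (a - 5)^2*(a - 4)*(a - 3)*(a - 5)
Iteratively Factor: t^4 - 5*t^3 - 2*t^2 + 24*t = (t + 2)*(t^3 - 7*t^2 + 12*t) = (t - 4)*(t + 2)*(t^2 - 3*t) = t*(t - 4)*(t + 2)*(t - 3)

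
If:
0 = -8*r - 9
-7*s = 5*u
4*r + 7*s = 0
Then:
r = -9/8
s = 9/14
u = -9/10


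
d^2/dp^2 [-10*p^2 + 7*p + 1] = -20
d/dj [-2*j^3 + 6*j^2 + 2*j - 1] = -6*j^2 + 12*j + 2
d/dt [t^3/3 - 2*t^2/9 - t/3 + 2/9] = t^2 - 4*t/9 - 1/3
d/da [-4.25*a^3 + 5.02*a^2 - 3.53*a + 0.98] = -12.75*a^2 + 10.04*a - 3.53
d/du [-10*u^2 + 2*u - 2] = 2 - 20*u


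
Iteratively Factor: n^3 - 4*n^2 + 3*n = (n - 1)*(n^2 - 3*n) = (n - 3)*(n - 1)*(n)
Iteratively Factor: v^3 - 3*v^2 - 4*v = (v - 4)*(v^2 + v) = v*(v - 4)*(v + 1)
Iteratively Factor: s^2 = (s)*(s)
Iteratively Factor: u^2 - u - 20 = (u - 5)*(u + 4)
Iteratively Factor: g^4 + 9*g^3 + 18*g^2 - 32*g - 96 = (g + 4)*(g^3 + 5*g^2 - 2*g - 24) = (g - 2)*(g + 4)*(g^2 + 7*g + 12) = (g - 2)*(g + 4)^2*(g + 3)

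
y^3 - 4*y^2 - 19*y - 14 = (y - 7)*(y + 1)*(y + 2)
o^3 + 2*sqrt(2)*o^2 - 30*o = o*(o - 3*sqrt(2))*(o + 5*sqrt(2))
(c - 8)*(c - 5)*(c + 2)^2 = c^4 - 9*c^3 - 8*c^2 + 108*c + 160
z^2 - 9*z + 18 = (z - 6)*(z - 3)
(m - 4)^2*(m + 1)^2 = m^4 - 6*m^3 + m^2 + 24*m + 16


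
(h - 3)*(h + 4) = h^2 + h - 12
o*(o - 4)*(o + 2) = o^3 - 2*o^2 - 8*o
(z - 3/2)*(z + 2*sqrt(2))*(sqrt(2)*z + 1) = sqrt(2)*z^3 - 3*sqrt(2)*z^2/2 + 5*z^2 - 15*z/2 + 2*sqrt(2)*z - 3*sqrt(2)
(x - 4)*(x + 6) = x^2 + 2*x - 24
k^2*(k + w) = k^3 + k^2*w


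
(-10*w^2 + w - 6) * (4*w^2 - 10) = -40*w^4 + 4*w^3 + 76*w^2 - 10*w + 60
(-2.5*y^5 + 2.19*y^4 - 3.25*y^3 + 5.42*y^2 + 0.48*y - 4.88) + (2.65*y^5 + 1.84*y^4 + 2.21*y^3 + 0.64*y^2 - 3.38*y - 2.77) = 0.15*y^5 + 4.03*y^4 - 1.04*y^3 + 6.06*y^2 - 2.9*y - 7.65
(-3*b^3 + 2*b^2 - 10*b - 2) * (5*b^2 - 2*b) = -15*b^5 + 16*b^4 - 54*b^3 + 10*b^2 + 4*b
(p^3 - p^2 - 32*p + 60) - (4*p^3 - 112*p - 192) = -3*p^3 - p^2 + 80*p + 252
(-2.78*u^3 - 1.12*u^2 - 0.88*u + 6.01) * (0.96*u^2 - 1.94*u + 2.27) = -2.6688*u^5 + 4.318*u^4 - 4.9826*u^3 + 4.9344*u^2 - 13.657*u + 13.6427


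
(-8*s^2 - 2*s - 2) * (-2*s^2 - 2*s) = 16*s^4 + 20*s^3 + 8*s^2 + 4*s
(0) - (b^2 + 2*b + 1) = -b^2 - 2*b - 1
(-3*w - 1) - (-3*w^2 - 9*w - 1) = 3*w^2 + 6*w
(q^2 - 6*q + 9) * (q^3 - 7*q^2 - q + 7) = q^5 - 13*q^4 + 50*q^3 - 50*q^2 - 51*q + 63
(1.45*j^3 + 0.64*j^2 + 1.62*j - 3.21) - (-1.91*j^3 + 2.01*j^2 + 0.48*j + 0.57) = 3.36*j^3 - 1.37*j^2 + 1.14*j - 3.78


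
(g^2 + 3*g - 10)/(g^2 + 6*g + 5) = (g - 2)/(g + 1)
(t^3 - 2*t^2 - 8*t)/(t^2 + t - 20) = t*(t + 2)/(t + 5)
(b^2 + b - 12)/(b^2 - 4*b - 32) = (b - 3)/(b - 8)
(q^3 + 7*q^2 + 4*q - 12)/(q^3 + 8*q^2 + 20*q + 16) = (q^2 + 5*q - 6)/(q^2 + 6*q + 8)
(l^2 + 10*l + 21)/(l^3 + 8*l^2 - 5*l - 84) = (l + 3)/(l^2 + l - 12)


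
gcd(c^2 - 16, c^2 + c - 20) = c - 4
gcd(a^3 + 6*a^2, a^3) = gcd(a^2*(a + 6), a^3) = a^2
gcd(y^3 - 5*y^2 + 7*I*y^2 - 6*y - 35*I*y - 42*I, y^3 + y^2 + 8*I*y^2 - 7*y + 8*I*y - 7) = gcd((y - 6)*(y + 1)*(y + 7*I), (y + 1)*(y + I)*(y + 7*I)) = y^2 + y*(1 + 7*I) + 7*I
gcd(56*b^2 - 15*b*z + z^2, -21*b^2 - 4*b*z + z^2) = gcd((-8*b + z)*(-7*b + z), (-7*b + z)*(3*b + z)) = -7*b + z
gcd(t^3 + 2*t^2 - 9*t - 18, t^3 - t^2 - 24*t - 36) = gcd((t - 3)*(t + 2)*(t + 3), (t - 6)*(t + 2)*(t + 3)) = t^2 + 5*t + 6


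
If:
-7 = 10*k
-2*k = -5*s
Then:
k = -7/10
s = -7/25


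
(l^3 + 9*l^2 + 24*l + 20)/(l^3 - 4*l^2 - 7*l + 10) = (l^2 + 7*l + 10)/(l^2 - 6*l + 5)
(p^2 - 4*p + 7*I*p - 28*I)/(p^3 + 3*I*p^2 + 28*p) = (p - 4)/(p*(p - 4*I))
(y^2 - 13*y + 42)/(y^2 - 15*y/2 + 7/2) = 2*(y - 6)/(2*y - 1)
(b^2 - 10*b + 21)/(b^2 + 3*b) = (b^2 - 10*b + 21)/(b*(b + 3))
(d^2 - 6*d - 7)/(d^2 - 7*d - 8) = (d - 7)/(d - 8)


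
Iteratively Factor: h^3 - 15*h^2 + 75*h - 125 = (h - 5)*(h^2 - 10*h + 25) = (h - 5)^2*(h - 5)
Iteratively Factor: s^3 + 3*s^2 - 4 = (s + 2)*(s^2 + s - 2) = (s - 1)*(s + 2)*(s + 2)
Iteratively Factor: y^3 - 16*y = (y)*(y^2 - 16) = y*(y + 4)*(y - 4)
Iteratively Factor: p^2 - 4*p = (p)*(p - 4)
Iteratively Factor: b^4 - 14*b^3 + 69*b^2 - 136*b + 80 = (b - 5)*(b^3 - 9*b^2 + 24*b - 16) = (b - 5)*(b - 4)*(b^2 - 5*b + 4) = (b - 5)*(b - 4)*(b - 1)*(b - 4)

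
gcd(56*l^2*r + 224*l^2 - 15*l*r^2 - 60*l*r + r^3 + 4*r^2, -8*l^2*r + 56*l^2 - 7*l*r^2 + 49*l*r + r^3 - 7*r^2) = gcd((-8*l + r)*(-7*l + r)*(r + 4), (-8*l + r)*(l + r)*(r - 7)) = -8*l + r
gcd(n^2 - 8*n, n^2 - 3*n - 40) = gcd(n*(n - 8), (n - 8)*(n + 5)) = n - 8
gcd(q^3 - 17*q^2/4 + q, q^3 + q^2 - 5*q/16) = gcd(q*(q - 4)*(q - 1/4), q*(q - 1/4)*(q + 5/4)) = q^2 - q/4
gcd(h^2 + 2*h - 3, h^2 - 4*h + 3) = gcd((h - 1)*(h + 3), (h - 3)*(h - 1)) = h - 1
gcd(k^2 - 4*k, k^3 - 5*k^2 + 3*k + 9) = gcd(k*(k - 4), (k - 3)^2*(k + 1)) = 1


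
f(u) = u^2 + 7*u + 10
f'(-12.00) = -17.00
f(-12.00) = 70.00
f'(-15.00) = -23.00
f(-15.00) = 130.00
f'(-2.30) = 2.40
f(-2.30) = -0.81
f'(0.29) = 7.58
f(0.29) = 12.11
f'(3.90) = 14.80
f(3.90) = 52.51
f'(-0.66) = 5.68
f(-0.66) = 5.82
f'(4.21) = 15.42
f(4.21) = 57.19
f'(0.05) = 7.10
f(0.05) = 10.35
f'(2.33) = 11.66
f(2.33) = 31.74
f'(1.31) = 9.62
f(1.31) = 20.89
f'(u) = 2*u + 7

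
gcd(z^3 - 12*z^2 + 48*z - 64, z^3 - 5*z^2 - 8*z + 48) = z^2 - 8*z + 16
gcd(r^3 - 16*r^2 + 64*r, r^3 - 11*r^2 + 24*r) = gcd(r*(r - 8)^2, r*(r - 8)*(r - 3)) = r^2 - 8*r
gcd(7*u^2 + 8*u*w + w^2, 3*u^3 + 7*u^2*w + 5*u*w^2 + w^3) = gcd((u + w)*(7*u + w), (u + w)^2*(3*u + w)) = u + w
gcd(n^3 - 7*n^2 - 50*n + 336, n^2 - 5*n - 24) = n - 8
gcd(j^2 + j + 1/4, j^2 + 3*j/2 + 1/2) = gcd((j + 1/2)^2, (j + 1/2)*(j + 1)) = j + 1/2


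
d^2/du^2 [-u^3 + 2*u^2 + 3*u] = 4 - 6*u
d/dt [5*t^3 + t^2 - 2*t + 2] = 15*t^2 + 2*t - 2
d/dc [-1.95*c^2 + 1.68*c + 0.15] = 1.68 - 3.9*c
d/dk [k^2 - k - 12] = 2*k - 1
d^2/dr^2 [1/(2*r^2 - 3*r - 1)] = 2*(4*r^2 - 6*r - (4*r - 3)^2 - 2)/(-2*r^2 + 3*r + 1)^3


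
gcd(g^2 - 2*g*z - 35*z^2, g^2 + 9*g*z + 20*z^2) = g + 5*z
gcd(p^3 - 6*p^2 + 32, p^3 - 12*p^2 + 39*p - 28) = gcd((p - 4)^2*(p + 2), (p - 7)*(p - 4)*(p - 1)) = p - 4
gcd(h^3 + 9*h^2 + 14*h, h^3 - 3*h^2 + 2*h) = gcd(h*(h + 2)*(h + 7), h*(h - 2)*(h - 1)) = h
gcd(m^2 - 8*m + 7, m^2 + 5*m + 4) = 1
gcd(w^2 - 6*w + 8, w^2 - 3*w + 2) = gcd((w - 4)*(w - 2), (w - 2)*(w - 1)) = w - 2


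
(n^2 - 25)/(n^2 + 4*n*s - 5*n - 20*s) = (n + 5)/(n + 4*s)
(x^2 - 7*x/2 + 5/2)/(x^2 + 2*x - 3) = (x - 5/2)/(x + 3)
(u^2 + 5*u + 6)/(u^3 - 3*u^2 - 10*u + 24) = (u + 2)/(u^2 - 6*u + 8)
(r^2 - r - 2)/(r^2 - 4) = (r + 1)/(r + 2)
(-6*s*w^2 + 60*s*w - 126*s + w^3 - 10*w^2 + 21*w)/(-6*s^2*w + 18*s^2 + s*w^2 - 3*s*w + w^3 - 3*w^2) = (6*s*w - 42*s - w^2 + 7*w)/(6*s^2 - s*w - w^2)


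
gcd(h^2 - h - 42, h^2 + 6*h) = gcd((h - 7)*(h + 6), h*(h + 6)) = h + 6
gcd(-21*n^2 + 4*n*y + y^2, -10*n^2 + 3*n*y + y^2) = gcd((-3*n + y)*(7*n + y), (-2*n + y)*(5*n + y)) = 1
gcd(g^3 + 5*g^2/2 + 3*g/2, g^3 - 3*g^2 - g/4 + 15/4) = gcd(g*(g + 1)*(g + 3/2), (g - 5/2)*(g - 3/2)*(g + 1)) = g + 1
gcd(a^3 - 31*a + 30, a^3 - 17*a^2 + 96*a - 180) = a - 5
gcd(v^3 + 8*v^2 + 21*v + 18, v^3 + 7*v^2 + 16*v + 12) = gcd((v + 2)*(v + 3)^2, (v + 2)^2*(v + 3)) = v^2 + 5*v + 6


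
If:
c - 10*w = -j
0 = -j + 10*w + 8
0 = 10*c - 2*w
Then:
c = -8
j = -392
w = -40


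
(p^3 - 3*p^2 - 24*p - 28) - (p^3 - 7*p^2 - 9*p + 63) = 4*p^2 - 15*p - 91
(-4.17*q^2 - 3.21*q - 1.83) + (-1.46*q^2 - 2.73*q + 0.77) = -5.63*q^2 - 5.94*q - 1.06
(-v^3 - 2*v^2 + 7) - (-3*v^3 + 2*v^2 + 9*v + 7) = 2*v^3 - 4*v^2 - 9*v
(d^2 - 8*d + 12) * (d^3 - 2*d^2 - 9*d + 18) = d^5 - 10*d^4 + 19*d^3 + 66*d^2 - 252*d + 216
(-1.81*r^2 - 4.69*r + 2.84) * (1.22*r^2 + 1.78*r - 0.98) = -2.2082*r^4 - 8.9436*r^3 - 3.1096*r^2 + 9.6514*r - 2.7832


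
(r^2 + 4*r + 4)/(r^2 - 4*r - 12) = (r + 2)/(r - 6)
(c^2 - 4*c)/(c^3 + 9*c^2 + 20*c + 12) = c*(c - 4)/(c^3 + 9*c^2 + 20*c + 12)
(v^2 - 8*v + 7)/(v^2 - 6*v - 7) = (v - 1)/(v + 1)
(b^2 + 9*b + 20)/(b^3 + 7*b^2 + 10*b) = (b + 4)/(b*(b + 2))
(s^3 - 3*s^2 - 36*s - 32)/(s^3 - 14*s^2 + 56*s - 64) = (s^2 + 5*s + 4)/(s^2 - 6*s + 8)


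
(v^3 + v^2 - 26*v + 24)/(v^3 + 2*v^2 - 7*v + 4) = (v^2 + 2*v - 24)/(v^2 + 3*v - 4)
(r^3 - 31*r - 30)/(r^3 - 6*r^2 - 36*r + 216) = (r^2 + 6*r + 5)/(r^2 - 36)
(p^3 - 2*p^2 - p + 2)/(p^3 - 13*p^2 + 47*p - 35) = (p^2 - p - 2)/(p^2 - 12*p + 35)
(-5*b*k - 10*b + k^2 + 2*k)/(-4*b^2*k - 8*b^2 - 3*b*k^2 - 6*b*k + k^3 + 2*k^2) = (5*b - k)/(4*b^2 + 3*b*k - k^2)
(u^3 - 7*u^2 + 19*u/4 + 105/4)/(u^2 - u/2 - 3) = (2*u^2 - 17*u + 35)/(2*(u - 2))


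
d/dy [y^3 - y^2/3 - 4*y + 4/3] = 3*y^2 - 2*y/3 - 4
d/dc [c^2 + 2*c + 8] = 2*c + 2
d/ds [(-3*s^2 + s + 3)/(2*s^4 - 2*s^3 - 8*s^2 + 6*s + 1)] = (12*s^5 - 12*s^4 - 20*s^3 + 8*s^2 + 42*s - 17)/(4*s^8 - 8*s^7 - 28*s^6 + 56*s^5 + 44*s^4 - 100*s^3 + 20*s^2 + 12*s + 1)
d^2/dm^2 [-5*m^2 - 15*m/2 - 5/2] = -10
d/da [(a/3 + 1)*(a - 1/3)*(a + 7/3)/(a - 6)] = (2*a^3 - 13*a^2 - 60*a - 29)/(3*(a^2 - 12*a + 36))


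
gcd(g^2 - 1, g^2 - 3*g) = 1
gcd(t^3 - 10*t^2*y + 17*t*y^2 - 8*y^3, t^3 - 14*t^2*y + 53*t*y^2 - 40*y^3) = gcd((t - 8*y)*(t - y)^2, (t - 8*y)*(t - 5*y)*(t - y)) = t^2 - 9*t*y + 8*y^2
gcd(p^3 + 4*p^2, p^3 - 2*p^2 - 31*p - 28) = p + 4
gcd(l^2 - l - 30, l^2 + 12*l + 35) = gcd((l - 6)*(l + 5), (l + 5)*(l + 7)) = l + 5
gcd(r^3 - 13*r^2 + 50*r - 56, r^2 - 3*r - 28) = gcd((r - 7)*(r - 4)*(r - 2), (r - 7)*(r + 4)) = r - 7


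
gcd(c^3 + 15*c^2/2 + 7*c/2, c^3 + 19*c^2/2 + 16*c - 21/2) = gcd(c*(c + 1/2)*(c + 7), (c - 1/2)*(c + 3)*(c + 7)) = c + 7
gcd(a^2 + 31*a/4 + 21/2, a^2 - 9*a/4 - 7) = a + 7/4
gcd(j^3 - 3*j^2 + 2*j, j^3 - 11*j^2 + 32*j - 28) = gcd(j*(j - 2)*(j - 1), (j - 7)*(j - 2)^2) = j - 2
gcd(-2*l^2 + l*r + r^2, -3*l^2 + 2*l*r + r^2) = -l + r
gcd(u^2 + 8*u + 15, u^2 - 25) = u + 5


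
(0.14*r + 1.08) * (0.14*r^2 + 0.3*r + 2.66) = 0.0196*r^3 + 0.1932*r^2 + 0.6964*r + 2.8728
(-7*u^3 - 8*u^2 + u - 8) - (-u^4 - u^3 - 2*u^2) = u^4 - 6*u^3 - 6*u^2 + u - 8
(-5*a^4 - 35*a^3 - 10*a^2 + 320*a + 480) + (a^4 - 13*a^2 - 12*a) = -4*a^4 - 35*a^3 - 23*a^2 + 308*a + 480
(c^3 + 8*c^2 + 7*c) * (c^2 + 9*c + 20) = c^5 + 17*c^4 + 99*c^3 + 223*c^2 + 140*c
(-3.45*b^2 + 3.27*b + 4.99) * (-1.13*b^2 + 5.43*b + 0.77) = 3.8985*b^4 - 22.4286*b^3 + 9.4609*b^2 + 29.6136*b + 3.8423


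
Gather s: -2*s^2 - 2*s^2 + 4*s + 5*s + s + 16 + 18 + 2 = -4*s^2 + 10*s + 36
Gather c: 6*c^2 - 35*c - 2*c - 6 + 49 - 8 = 6*c^2 - 37*c + 35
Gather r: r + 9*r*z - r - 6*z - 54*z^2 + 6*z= 9*r*z - 54*z^2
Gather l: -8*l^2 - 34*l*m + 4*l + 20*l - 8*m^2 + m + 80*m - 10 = -8*l^2 + l*(24 - 34*m) - 8*m^2 + 81*m - 10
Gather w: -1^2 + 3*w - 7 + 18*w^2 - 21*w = 18*w^2 - 18*w - 8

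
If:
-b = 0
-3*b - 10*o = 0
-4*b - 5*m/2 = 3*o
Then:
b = 0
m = 0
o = 0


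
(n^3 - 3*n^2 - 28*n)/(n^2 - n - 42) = n*(n + 4)/(n + 6)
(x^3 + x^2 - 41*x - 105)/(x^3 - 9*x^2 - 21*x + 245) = (x + 3)/(x - 7)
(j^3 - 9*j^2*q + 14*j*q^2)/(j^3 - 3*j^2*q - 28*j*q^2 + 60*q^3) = j*(-j + 7*q)/(-j^2 + j*q + 30*q^2)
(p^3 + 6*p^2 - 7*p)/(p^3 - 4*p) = (p^2 + 6*p - 7)/(p^2 - 4)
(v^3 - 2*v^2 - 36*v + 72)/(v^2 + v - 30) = (v^2 - 8*v + 12)/(v - 5)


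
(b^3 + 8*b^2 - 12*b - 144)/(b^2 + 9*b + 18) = (b^2 + 2*b - 24)/(b + 3)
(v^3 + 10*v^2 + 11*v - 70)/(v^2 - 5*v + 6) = (v^2 + 12*v + 35)/(v - 3)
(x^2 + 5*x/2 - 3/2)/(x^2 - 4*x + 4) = (2*x^2 + 5*x - 3)/(2*(x^2 - 4*x + 4))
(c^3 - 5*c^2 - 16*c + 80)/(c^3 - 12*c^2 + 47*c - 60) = (c + 4)/(c - 3)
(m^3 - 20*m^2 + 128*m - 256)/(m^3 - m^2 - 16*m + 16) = (m^2 - 16*m + 64)/(m^2 + 3*m - 4)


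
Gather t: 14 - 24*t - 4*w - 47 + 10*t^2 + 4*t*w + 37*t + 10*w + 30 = 10*t^2 + t*(4*w + 13) + 6*w - 3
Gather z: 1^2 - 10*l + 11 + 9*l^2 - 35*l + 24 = 9*l^2 - 45*l + 36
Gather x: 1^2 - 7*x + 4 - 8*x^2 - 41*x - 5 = -8*x^2 - 48*x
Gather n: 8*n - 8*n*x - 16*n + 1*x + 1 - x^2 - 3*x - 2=n*(-8*x - 8) - x^2 - 2*x - 1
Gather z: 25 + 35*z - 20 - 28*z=7*z + 5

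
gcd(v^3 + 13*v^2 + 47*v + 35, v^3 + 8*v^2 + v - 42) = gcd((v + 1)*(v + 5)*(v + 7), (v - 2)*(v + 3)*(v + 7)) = v + 7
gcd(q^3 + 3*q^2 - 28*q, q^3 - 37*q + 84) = q^2 + 3*q - 28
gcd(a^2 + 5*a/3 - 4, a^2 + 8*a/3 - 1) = a + 3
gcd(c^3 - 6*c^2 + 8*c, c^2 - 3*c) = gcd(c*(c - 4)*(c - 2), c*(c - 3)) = c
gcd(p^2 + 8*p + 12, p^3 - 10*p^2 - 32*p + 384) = p + 6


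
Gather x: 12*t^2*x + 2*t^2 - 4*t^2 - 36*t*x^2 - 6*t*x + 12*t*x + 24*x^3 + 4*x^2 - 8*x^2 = -2*t^2 + 24*x^3 + x^2*(-36*t - 4) + x*(12*t^2 + 6*t)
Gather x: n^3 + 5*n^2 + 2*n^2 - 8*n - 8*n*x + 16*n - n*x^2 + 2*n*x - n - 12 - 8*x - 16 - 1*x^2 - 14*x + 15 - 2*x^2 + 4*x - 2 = n^3 + 7*n^2 + 7*n + x^2*(-n - 3) + x*(-6*n - 18) - 15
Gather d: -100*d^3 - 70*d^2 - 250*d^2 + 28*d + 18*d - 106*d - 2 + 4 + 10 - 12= -100*d^3 - 320*d^2 - 60*d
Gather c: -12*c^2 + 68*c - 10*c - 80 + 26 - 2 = -12*c^2 + 58*c - 56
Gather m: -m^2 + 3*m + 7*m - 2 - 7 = -m^2 + 10*m - 9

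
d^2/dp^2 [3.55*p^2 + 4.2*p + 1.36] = 7.10000000000000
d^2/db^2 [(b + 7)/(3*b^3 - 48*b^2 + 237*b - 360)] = 2*((b + 7)*(3*b^2 - 32*b + 79)^2 + (-3*b^2 + 32*b - (b + 7)*(3*b - 16) - 79)*(b^3 - 16*b^2 + 79*b - 120))/(3*(b^3 - 16*b^2 + 79*b - 120)^3)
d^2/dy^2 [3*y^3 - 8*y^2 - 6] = 18*y - 16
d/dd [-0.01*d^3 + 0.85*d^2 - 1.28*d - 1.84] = -0.03*d^2 + 1.7*d - 1.28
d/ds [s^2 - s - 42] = 2*s - 1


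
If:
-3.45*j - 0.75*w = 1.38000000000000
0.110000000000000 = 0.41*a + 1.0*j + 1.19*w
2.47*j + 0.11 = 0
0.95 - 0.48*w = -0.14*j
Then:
No Solution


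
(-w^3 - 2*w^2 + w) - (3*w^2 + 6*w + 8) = -w^3 - 5*w^2 - 5*w - 8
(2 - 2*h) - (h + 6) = -3*h - 4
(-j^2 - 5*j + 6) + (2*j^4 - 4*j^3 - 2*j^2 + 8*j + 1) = 2*j^4 - 4*j^3 - 3*j^2 + 3*j + 7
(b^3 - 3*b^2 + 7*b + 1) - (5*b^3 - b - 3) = -4*b^3 - 3*b^2 + 8*b + 4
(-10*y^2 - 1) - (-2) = 1 - 10*y^2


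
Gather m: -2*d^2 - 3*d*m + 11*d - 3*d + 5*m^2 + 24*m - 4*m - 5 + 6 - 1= -2*d^2 + 8*d + 5*m^2 + m*(20 - 3*d)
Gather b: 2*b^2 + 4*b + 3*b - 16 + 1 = 2*b^2 + 7*b - 15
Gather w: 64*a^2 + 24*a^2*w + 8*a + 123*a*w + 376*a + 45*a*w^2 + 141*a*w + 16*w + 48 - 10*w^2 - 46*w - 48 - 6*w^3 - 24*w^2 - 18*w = 64*a^2 + 384*a - 6*w^3 + w^2*(45*a - 34) + w*(24*a^2 + 264*a - 48)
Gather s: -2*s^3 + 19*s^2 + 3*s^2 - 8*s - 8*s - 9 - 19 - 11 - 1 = -2*s^3 + 22*s^2 - 16*s - 40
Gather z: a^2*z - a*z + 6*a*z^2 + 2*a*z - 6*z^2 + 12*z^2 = z^2*(6*a + 6) + z*(a^2 + a)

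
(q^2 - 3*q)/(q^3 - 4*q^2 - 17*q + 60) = q/(q^2 - q - 20)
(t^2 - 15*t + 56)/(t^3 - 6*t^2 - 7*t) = (t - 8)/(t*(t + 1))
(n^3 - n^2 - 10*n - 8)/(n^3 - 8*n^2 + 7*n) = (n^3 - n^2 - 10*n - 8)/(n*(n^2 - 8*n + 7))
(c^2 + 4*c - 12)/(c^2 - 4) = (c + 6)/(c + 2)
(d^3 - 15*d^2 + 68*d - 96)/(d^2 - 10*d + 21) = (d^2 - 12*d + 32)/(d - 7)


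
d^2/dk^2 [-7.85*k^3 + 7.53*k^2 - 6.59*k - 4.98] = 15.06 - 47.1*k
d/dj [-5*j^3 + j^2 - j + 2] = -15*j^2 + 2*j - 1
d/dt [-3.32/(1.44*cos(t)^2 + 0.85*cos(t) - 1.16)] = -(9.5616*cos(t) + 2.822)*sin(t)/(1.44*cos(t)^2 + 0.85*cos(t) - 1.16)^2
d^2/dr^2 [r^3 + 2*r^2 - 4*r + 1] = 6*r + 4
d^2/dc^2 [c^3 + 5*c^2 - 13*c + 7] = 6*c + 10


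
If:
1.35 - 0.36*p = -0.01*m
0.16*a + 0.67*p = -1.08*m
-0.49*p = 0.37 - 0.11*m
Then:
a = -172.96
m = 22.90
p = 4.39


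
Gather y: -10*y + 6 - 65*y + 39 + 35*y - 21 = 24 - 40*y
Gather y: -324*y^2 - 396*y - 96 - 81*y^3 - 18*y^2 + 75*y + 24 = -81*y^3 - 342*y^2 - 321*y - 72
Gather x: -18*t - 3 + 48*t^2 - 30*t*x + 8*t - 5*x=48*t^2 - 10*t + x*(-30*t - 5) - 3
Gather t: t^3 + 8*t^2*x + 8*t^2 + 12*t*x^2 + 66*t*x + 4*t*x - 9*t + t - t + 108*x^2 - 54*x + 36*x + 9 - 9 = t^3 + t^2*(8*x + 8) + t*(12*x^2 + 70*x - 9) + 108*x^2 - 18*x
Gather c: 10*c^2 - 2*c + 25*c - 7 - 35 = 10*c^2 + 23*c - 42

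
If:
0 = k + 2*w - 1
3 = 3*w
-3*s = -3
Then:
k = -1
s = 1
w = 1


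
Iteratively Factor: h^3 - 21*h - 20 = (h + 1)*(h^2 - h - 20) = (h + 1)*(h + 4)*(h - 5)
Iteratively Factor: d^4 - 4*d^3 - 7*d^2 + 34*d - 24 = (d - 2)*(d^3 - 2*d^2 - 11*d + 12) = (d - 2)*(d - 1)*(d^2 - d - 12) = (d - 2)*(d - 1)*(d + 3)*(d - 4)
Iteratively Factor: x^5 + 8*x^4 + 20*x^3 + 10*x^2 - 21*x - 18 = (x + 3)*(x^4 + 5*x^3 + 5*x^2 - 5*x - 6) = (x - 1)*(x + 3)*(x^3 + 6*x^2 + 11*x + 6) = (x - 1)*(x + 3)^2*(x^2 + 3*x + 2) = (x - 1)*(x + 1)*(x + 3)^2*(x + 2)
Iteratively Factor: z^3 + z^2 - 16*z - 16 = (z + 1)*(z^2 - 16) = (z + 1)*(z + 4)*(z - 4)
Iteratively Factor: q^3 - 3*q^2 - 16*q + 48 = (q + 4)*(q^2 - 7*q + 12) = (q - 4)*(q + 4)*(q - 3)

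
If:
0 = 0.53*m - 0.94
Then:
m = 1.77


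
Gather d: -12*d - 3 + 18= 15 - 12*d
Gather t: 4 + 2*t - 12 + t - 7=3*t - 15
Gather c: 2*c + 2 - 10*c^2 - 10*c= -10*c^2 - 8*c + 2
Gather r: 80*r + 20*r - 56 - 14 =100*r - 70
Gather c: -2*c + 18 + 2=20 - 2*c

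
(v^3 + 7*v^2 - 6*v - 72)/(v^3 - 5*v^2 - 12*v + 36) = (v^3 + 7*v^2 - 6*v - 72)/(v^3 - 5*v^2 - 12*v + 36)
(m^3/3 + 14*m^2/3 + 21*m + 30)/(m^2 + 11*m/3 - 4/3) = (m^3 + 14*m^2 + 63*m + 90)/(3*m^2 + 11*m - 4)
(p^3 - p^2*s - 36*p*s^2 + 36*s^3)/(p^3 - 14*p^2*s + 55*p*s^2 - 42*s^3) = (p + 6*s)/(p - 7*s)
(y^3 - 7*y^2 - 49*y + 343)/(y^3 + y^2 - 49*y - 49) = (y - 7)/(y + 1)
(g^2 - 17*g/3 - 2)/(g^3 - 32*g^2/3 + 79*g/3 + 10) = 1/(g - 5)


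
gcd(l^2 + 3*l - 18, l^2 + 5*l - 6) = l + 6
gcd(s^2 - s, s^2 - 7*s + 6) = s - 1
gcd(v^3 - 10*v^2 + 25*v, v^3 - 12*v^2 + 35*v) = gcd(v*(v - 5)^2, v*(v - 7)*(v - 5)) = v^2 - 5*v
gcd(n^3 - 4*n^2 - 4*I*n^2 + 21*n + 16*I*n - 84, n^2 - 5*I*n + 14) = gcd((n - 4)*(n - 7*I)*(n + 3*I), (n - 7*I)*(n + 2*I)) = n - 7*I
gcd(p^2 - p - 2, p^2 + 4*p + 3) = p + 1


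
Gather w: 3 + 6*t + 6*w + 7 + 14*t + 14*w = 20*t + 20*w + 10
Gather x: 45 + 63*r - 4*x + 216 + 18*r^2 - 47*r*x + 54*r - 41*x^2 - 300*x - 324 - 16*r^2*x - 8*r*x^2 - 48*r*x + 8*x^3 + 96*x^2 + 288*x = 18*r^2 + 117*r + 8*x^3 + x^2*(55 - 8*r) + x*(-16*r^2 - 95*r - 16) - 63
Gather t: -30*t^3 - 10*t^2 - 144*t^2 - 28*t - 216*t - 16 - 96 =-30*t^3 - 154*t^2 - 244*t - 112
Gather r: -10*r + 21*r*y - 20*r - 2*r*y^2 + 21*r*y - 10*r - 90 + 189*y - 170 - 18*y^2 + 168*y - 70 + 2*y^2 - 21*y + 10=r*(-2*y^2 + 42*y - 40) - 16*y^2 + 336*y - 320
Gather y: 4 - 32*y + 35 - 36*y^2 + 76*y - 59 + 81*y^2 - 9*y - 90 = 45*y^2 + 35*y - 110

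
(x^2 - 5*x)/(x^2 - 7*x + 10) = x/(x - 2)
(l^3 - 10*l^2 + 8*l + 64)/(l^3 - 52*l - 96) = (l - 4)/(l + 6)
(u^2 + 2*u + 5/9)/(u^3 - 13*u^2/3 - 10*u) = (u + 1/3)/(u*(u - 6))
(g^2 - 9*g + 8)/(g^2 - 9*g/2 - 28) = 2*(g - 1)/(2*g + 7)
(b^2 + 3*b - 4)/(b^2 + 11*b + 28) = (b - 1)/(b + 7)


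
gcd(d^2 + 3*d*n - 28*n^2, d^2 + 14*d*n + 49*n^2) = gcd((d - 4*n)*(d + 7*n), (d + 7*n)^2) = d + 7*n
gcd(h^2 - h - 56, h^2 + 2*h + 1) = 1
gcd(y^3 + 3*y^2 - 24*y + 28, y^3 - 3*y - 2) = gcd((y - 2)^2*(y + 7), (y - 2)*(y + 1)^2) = y - 2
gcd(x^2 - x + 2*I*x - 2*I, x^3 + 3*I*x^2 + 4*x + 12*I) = x + 2*I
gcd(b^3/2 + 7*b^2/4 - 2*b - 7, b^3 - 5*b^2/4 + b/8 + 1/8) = 1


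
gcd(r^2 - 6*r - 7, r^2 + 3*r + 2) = r + 1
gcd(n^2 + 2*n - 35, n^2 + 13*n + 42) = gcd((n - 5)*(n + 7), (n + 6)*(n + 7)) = n + 7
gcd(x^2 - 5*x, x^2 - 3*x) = x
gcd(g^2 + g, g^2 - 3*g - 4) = g + 1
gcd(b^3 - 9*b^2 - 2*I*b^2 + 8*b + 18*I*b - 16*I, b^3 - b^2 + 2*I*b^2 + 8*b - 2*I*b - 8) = b^2 + b*(-1 - 2*I) + 2*I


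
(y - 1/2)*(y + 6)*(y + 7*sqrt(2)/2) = y^3 + 7*sqrt(2)*y^2/2 + 11*y^2/2 - 3*y + 77*sqrt(2)*y/4 - 21*sqrt(2)/2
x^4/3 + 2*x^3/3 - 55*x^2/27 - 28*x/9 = x*(x/3 + 1)*(x - 7/3)*(x + 4/3)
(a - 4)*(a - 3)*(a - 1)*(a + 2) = a^4 - 6*a^3 + 3*a^2 + 26*a - 24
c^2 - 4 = (c - 2)*(c + 2)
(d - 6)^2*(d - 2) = d^3 - 14*d^2 + 60*d - 72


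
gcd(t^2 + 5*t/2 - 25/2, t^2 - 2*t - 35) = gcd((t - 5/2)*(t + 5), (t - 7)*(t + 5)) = t + 5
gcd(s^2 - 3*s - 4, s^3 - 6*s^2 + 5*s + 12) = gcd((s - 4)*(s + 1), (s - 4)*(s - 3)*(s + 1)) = s^2 - 3*s - 4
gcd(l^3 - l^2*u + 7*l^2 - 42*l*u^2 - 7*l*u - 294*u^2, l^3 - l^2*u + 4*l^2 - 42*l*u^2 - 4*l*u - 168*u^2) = -l^2 + l*u + 42*u^2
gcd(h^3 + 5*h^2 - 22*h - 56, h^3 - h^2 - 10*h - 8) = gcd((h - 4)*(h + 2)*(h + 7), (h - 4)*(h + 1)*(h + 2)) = h^2 - 2*h - 8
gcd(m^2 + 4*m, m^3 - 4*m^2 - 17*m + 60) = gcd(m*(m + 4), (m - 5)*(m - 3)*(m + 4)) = m + 4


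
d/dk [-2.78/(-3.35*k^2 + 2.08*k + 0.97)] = (5.7824 - 18.626*k)/(-3.35*k^2 + 2.08*k + 0.97)^2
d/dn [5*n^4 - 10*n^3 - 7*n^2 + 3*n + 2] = 20*n^3 - 30*n^2 - 14*n + 3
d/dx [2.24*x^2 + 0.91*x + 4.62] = 4.48*x + 0.91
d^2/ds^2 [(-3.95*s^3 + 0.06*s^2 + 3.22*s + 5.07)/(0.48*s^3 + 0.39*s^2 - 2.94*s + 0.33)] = (1.506528*s^6 - 28.994112*s^5 + 25.650432*s^4 - 42.009858*s^3 - 21.47499*s^2 - 44.765514*s + 92.602242)/(0.110592*s^9 + 0.269568*s^8 - 1.813104*s^7 - 3.014793*s^6 + 11.475918*s^5 + 7.469415*s^4 - 27.525636*s^3 + 8.684577*s^2 - 0.960498*s + 0.035937)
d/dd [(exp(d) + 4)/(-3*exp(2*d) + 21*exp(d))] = (exp(2*d) + 8*exp(d) - 28)*exp(-d)/(3*(exp(2*d) - 14*exp(d) + 49))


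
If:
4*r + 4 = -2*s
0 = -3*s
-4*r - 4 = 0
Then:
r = -1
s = 0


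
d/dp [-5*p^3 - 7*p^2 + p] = -15*p^2 - 14*p + 1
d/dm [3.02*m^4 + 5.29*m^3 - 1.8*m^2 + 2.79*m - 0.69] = 12.08*m^3 + 15.87*m^2 - 3.6*m + 2.79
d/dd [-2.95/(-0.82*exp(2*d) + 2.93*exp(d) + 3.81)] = (8.6435 - 4.838*exp(d))*exp(d)/(-0.82*exp(2*d) + 2.93*exp(d) + 3.81)^2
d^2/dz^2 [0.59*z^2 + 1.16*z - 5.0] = 1.18000000000000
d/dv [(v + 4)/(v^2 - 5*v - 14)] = (v^2 - 5*v - (v + 4)*(2*v - 5) - 14)/(-v^2 + 5*v + 14)^2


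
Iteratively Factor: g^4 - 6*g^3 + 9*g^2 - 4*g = (g - 4)*(g^3 - 2*g^2 + g) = g*(g - 4)*(g^2 - 2*g + 1) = g*(g - 4)*(g - 1)*(g - 1)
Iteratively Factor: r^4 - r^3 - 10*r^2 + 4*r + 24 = (r - 2)*(r^3 + r^2 - 8*r - 12) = (r - 2)*(r + 2)*(r^2 - r - 6) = (r - 2)*(r + 2)^2*(r - 3)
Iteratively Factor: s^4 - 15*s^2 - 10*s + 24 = (s - 1)*(s^3 + s^2 - 14*s - 24) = (s - 1)*(s + 3)*(s^2 - 2*s - 8) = (s - 4)*(s - 1)*(s + 3)*(s + 2)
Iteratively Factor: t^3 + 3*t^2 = (t)*(t^2 + 3*t) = t*(t + 3)*(t)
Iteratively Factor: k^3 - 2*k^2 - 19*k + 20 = (k + 4)*(k^2 - 6*k + 5) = (k - 5)*(k + 4)*(k - 1)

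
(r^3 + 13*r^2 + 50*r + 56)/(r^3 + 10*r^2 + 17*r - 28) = (r + 2)/(r - 1)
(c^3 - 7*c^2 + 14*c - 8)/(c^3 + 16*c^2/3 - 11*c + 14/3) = 3*(c^2 - 6*c + 8)/(3*c^2 + 19*c - 14)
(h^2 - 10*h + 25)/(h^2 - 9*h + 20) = (h - 5)/(h - 4)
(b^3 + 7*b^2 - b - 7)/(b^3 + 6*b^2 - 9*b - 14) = (b - 1)/(b - 2)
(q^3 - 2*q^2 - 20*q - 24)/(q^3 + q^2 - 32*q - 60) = (q + 2)/(q + 5)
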